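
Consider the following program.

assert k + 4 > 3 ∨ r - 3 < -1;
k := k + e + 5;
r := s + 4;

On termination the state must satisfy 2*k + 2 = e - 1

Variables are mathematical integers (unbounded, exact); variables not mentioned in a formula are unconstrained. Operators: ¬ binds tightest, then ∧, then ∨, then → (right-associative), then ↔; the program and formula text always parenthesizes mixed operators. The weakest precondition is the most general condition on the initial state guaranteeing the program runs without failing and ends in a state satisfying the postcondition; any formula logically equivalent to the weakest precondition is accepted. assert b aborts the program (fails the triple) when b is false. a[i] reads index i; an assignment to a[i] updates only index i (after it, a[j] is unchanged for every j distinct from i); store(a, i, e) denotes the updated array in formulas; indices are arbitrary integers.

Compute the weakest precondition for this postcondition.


Working backward. After the program, the postcondition 2*k + 2 = e - 1 must hold; in canonical form it is 2*k = e - 3.
Before r := s + 4: 2*k = e - 3
Before k := k + e + 5: e + 2*k = -13
Before assert k + 4 > 3 ∨ r - 3 < -1: (k > -1 ∨ r < 2) ∧ e + 2*k = -13
Answer: WP = (k > -1 ∨ r < 2) ∧ e + 2*k = -13


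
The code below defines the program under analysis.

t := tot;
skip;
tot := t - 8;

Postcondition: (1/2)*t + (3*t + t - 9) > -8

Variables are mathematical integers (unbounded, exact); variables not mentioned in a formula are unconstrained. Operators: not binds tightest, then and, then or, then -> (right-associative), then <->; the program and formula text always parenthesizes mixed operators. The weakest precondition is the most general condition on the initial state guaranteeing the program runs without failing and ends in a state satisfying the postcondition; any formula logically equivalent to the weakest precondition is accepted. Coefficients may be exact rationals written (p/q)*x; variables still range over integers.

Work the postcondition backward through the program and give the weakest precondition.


Working backward. After the program, the postcondition (1/2)*t + (3*t + t - 9) > -8 must hold; in canonical form it is (9/2)*t > 1.
Before tot := t - 8: (9/2)*t > 1
Before skip: (9/2)*t > 1
Before t := tot: (9/2)*tot > 1
Answer: WP = (9/2)*tot > 1


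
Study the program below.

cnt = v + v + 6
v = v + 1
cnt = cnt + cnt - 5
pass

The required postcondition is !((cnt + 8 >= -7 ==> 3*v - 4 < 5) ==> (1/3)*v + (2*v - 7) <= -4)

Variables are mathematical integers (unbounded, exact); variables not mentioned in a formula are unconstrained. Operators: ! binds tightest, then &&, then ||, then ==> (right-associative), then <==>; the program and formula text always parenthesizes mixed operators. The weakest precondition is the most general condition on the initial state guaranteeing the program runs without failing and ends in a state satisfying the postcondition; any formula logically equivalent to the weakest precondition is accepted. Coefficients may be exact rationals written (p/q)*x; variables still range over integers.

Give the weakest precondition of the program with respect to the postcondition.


Working backward. After the program, the postcondition !((cnt + 8 >= -7 ==> 3*v - 4 < 5) ==> (1/3)*v + (2*v - 7) <= -4) must hold; in canonical form it is !((cnt >= -15 ==> 3*v < 9) ==> (7/3)*v <= 3).
Before skip: !((cnt >= -15 ==> 3*v < 9) ==> (7/3)*v <= 3)
Before cnt := cnt + cnt - 5: !((2*cnt >= -10 ==> 3*v < 9) ==> (7/3)*v <= 3)
Before v := v + 1: !((2*cnt >= -10 ==> 3*v < 6) ==> (7/3)*v <= 2/3)
Before cnt := v + v + 6: !((4*v >= -22 ==> 3*v < 6) ==> (7/3)*v <= 2/3)
Answer: WP = !((4*v >= -22 ==> 3*v < 6) ==> (7/3)*v <= 2/3)


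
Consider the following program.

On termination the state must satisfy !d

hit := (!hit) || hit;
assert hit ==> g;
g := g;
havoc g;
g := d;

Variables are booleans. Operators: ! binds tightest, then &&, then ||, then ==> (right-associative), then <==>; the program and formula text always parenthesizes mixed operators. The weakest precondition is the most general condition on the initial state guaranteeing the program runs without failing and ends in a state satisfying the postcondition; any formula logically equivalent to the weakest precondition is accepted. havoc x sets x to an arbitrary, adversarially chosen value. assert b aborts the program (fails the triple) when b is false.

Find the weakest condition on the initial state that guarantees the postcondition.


Working backward. After the program, !d must hold.
Before g := d: !d
Before havoc g: !d
Before g := g: !d
Before assert hit ==> g: (hit ==> g) && (!d)
Before hit := (!hit) || hit: g && (!d)
Answer: WP = g && (!d)


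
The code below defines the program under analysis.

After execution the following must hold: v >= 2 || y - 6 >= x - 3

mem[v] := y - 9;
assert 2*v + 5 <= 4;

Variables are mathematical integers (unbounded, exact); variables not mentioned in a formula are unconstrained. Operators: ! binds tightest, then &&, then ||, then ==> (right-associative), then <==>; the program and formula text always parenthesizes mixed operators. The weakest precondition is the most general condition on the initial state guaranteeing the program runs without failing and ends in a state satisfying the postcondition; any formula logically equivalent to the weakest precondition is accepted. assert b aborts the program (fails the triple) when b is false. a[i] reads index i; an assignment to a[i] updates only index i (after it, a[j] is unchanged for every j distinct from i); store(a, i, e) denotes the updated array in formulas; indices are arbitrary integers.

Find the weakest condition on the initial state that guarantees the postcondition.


Working backward. After the program, the postcondition v >= 2 || y - 6 >= x - 3 must hold; in canonical form it is v >= 2 || y >= x + 3.
Before assert 2*v + 5 <= 4: 2*v <= -1 && (v >= 2 || y >= x + 3)
Before mem[v] := y - 9: 2*v <= -1 && (v >= 2 || y >= x + 3)
Answer: WP = 2*v <= -1 && (v >= 2 || y >= x + 3)


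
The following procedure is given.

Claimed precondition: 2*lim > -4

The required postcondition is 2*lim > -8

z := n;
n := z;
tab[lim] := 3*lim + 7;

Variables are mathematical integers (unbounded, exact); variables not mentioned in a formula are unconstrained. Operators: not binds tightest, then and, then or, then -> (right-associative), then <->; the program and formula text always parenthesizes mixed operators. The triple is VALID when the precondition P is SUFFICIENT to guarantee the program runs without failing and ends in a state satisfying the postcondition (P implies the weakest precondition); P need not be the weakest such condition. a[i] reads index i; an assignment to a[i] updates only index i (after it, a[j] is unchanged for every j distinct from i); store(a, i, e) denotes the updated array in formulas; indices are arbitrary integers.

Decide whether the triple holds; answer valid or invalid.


Working backward. After the program, 2*lim > -8 must hold.
Before tab[lim] := 3*lim + 7: 2*lim > -8
Before n := z: 2*lim > -8
Before z := n: 2*lim > -8
The weakest precondition is 2*lim > -8.
Check whether 2*lim > -4 implies it.
Every state satisfying the precondition satisfies the weakest precondition: the implication holds.
Answer: valid


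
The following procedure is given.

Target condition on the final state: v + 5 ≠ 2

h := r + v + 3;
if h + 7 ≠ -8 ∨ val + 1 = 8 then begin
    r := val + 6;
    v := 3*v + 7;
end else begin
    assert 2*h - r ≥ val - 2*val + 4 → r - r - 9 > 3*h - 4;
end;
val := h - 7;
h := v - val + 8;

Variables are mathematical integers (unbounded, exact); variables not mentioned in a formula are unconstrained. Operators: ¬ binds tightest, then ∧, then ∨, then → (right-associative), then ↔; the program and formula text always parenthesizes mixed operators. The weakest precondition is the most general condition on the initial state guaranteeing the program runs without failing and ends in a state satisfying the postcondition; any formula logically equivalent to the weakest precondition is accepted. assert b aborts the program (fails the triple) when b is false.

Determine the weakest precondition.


Working backward. After the program, the postcondition v + 5 ≠ 2 must hold; in canonical form it is v ≠ -3.
Before h := v - val + 8: v ≠ -3
Before val := h - 7: v ≠ -3
Then branch requires 3*v ≠ -10; else branch requires (2*h + val ≥ r + 4 → 3*h < -5) ∧ v ≠ -3.
Before the if: ((h ≠ -15 ∨ val = 7) → 3*v ≠ -10) ∧ ((¬(h ≠ -15 ∨ val = 7)) → ((2*h + val ≥ r + 4 → 3*h < -5) ∧ v ≠ -3))
Before h := r + v + 3: ((r + v ≠ -18 ∨ val = 7) → 3*v ≠ -10) ∧ ((¬(r + v ≠ -18 ∨ val = 7)) → ((r + 2*v + val ≥ -2 → 3*r + 3*v < -14) ∧ v ≠ -3))
Answer: WP = ((r + v ≠ -18 ∨ val = 7) → 3*v ≠ -10) ∧ ((¬(r + v ≠ -18 ∨ val = 7)) → ((r + 2*v + val ≥ -2 → 3*r + 3*v < -14) ∧ v ≠ -3))


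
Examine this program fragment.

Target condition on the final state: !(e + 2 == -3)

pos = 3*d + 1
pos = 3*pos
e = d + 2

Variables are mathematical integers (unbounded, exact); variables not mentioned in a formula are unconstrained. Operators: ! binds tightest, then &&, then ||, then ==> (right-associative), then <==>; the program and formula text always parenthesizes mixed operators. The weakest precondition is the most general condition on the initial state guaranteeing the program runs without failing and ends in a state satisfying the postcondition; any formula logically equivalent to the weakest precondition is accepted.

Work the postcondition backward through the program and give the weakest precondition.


Working backward. After the program, the postcondition !(e + 2 == -3) must hold; in canonical form it is !(e == -5).
Before e := d + 2: !(d == -7)
Before pos := 3*pos: !(d == -7)
Before pos := 3*d + 1: !(d == -7)
Answer: WP = !(d == -7)


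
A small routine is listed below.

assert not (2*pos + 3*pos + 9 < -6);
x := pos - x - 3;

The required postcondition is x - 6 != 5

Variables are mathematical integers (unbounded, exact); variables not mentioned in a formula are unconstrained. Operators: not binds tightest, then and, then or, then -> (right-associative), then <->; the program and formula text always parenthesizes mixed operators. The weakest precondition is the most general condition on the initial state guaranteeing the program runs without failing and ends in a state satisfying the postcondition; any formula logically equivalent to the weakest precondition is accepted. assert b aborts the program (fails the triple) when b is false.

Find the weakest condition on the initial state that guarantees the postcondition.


Working backward. After the program, the postcondition x - 6 != 5 must hold; in canonical form it is x != 11.
Before x := pos - x - 3: pos != x + 14
Before assert not (2*pos + 3*pos + 9 < -6): (not (5*pos < -15)) and pos != x + 14
Answer: WP = (not (5*pos < -15)) and pos != x + 14


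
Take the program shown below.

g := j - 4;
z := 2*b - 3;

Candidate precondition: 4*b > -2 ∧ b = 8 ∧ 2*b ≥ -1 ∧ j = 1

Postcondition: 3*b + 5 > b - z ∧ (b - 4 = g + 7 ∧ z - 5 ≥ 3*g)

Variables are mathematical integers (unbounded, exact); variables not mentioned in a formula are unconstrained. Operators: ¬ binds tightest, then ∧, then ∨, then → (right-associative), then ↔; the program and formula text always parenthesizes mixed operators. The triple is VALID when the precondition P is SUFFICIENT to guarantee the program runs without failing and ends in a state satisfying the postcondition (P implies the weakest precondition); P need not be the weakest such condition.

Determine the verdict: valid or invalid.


Working backward. After the program, the postcondition 3*b + 5 > b - z ∧ (b - 4 = g + 7 ∧ z - 5 ≥ 3*g) must hold; in canonical form it is 2*b + z > -5 ∧ b = g + 11 ∧ z ≥ 3*g + 5.
Before z := 2*b - 3: 4*b > -2 ∧ b = g + 11 ∧ 2*b ≥ 3*g + 8
Before g := j - 4: 4*b > -2 ∧ b = j + 7 ∧ 2*b ≥ 3*j - 4
The weakest precondition is 4*b > -2 ∧ b = j + 7 ∧ 2*b ≥ 3*j - 4.
Check whether 4*b > -2 ∧ b = 8 ∧ 2*b ≥ -1 ∧ j = 1 implies it.
Every state satisfying the precondition satisfies the weakest precondition: the implication holds.
Answer: valid


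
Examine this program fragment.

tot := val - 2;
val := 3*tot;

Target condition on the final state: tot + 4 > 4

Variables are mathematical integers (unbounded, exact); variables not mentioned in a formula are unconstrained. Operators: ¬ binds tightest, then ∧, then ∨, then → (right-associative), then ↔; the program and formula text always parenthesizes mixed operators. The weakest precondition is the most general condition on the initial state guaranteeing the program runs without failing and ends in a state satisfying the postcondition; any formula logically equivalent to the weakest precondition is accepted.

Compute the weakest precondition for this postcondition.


Working backward. After the program, the postcondition tot + 4 > 4 must hold; in canonical form it is tot > 0.
Before val := 3*tot: tot > 0
Before tot := val - 2: val > 2
Answer: WP = val > 2


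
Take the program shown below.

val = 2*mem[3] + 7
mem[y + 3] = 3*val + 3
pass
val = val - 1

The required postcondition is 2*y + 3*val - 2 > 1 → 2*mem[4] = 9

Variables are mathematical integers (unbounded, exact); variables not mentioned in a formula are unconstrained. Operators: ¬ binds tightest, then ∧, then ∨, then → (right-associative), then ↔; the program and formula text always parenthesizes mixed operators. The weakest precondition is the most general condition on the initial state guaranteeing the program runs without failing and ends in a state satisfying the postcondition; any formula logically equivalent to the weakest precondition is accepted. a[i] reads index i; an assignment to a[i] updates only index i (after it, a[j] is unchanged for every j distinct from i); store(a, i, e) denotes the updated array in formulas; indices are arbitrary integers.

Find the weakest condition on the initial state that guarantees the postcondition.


Working backward. After the program, the postcondition 2*y + 3*val - 2 > 1 → 2*mem[4] = 9 must hold; in canonical form it is 3*val + 2*y > 3 → 2*mem[4] = 9.
Before val := val - 1: 3*val + 2*y > 6 → 2*mem[4] = 9
Before skip: 3*val + 2*y > 6 → 2*mem[4] = 9
Before mem[y + 3] := 3*val + 3: 3*val + 2*y > 6 → 2*store(mem, y + 3, 3*val + 3)[4] = 9
Before val := 2*mem[3] + 7: 6*mem[3] + 2*y > -15 → 2*store(mem, y + 3, 6*mem[3] + 24)[4] = 9
Answer: WP = 6*mem[3] + 2*y > -15 → 2*store(mem, y + 3, 6*mem[3] + 24)[4] = 9


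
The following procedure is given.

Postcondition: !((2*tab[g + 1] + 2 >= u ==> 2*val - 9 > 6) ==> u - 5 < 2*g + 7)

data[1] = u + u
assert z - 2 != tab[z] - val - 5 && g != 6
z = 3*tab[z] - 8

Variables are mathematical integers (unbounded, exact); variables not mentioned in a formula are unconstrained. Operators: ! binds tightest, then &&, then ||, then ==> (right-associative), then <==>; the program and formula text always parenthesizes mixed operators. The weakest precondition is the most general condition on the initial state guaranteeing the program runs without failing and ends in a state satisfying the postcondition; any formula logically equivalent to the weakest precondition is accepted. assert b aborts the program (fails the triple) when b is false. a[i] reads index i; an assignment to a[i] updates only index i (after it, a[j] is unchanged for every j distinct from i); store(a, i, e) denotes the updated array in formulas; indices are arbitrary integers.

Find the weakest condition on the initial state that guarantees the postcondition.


Working backward. After the program, the postcondition !((2*tab[g + 1] + 2 >= u ==> 2*val - 9 > 6) ==> u - 5 < 2*g + 7) must hold; in canonical form it is !((2*tab[g + 1] >= u - 2 ==> 2*val > 15) ==> u < 2*g + 12).
Before z := 3*tab[z] - 8: !((2*tab[g + 1] >= u - 2 ==> 2*val > 15) ==> u < 2*g + 12)
Before assert z - 2 != tab[z] - val - 5 && g != 6: val + z != tab[z] - 3 && g != 6 && (!((2*tab[g + 1] >= u - 2 ==> 2*val > 15) ==> u < 2*g + 12))
Before data[1] := u + u: val + z != tab[z] - 3 && g != 6 && (!((2*tab[g + 1] >= u - 2 ==> 2*val > 15) ==> u < 2*g + 12))
Answer: WP = val + z != tab[z] - 3 && g != 6 && (!((2*tab[g + 1] >= u - 2 ==> 2*val > 15) ==> u < 2*g + 12))


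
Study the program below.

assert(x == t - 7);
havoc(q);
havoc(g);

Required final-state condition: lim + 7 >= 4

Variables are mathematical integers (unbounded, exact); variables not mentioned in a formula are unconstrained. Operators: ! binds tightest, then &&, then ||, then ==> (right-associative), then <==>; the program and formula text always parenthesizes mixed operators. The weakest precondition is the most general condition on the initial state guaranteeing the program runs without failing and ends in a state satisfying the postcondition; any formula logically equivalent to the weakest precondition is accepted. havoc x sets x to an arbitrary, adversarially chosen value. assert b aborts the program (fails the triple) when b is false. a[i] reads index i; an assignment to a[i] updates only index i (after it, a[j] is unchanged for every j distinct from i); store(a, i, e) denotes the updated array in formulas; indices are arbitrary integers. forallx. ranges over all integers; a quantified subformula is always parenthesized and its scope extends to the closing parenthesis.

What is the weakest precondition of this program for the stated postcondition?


Working backward. After the program, the postcondition lim + 7 >= 4 must hold; in canonical form it is lim >= -3.
Before havoc g: lim >= -3
Before havoc q: lim >= -3
Before assert x == t - 7: x == t - 7 && lim >= -3
Answer: WP = x == t - 7 && lim >= -3


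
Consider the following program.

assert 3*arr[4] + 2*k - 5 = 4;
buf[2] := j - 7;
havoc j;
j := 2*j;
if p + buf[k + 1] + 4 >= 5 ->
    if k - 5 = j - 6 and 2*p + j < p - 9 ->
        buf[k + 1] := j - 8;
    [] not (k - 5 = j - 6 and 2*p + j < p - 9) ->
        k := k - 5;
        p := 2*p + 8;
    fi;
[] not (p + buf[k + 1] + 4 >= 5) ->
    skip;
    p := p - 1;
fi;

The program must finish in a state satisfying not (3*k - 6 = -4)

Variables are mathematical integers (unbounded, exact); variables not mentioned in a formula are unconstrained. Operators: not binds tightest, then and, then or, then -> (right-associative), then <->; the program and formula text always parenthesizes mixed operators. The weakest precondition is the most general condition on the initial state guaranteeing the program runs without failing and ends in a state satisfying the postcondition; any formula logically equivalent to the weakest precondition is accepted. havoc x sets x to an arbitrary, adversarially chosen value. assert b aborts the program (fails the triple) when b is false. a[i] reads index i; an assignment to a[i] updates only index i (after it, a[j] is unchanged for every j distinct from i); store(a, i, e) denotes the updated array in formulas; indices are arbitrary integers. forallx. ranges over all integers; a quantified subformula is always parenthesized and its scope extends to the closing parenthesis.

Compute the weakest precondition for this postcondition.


Working backward. After the program, the postcondition not (3*k - 6 = -4) must hold; in canonical form it is not (3*k = 2).
Then branch requires ((k = j - 1 and j + p < -9) -> (not (3*k = 2))) and ((not (k = j - 1 and j + p < -9)) -> (not (3*k = 17))); else branch requires not (3*k = 2).
Before the if: (buf[k + 1] + p >= 1 -> (((k = j - 1 and j + p < -9) -> (not (3*k = 2))) and ((not (k = j - 1 and j + p < -9)) -> (not (3*k = 17))))) and ((not (buf[k + 1] + p >= 1)) -> (not (3*k = 2)))
Before j := 2*j: (buf[k + 1] + p >= 1 -> (((k = 2*j - 1 and 2*j + p < -9) -> (not (3*k = 2))) and ((not (k = 2*j - 1 and 2*j + p < -9)) -> (not (3*k = 17))))) and ((not (buf[k + 1] + p >= 1)) -> (not (3*k = 2)))
Before havoc j: forall j_1. ((buf[k + 1] + p >= 1 -> (((k = 2*j_1 - 1 and 2*j_1 + p < -9) -> (not (3*k = 2))) and ((not (k = 2*j_1 - 1 and 2*j_1 + p < -9)) -> (not (3*k = 17))))) and ((not (buf[k + 1] + p >= 1)) -> (not (3*k = 2))))
Before buf[2] := j - 7: forall j_1. ((store(buf, 2, j - 7)[k + 1] + p >= 1 -> (((k = 2*j_1 - 1 and 2*j_1 + p < -9) -> (not (3*k = 2))) and ((not (k = 2*j_1 - 1 and 2*j_1 + p < -9)) -> (not (3*k = 17))))) and ((not (store(buf, 2, j - 7)[k + 1] + p >= 1)) -> (not (3*k = 2))))
Before assert 3*arr[4] + 2*k - 5 = 4: 3*arr[4] + 2*k = 9 and (forall j_1. ((store(buf, 2, j - 7)[k + 1] + p >= 1 -> (((k = 2*j_1 - 1 and 2*j_1 + p < -9) -> (not (3*k = 2))) and ((not (k = 2*j_1 - 1 and 2*j_1 + p < -9)) -> (not (3*k = 17))))) and ((not (store(buf, 2, j - 7)[k + 1] + p >= 1)) -> (not (3*k = 2)))))
Answer: WP = 3*arr[4] + 2*k = 9 and (forall j_1. ((store(buf, 2, j - 7)[k + 1] + p >= 1 -> (((k = 2*j_1 - 1 and 2*j_1 + p < -9) -> (not (3*k = 2))) and ((not (k = 2*j_1 - 1 and 2*j_1 + p < -9)) -> (not (3*k = 17))))) and ((not (store(buf, 2, j - 7)[k + 1] + p >= 1)) -> (not (3*k = 2)))))


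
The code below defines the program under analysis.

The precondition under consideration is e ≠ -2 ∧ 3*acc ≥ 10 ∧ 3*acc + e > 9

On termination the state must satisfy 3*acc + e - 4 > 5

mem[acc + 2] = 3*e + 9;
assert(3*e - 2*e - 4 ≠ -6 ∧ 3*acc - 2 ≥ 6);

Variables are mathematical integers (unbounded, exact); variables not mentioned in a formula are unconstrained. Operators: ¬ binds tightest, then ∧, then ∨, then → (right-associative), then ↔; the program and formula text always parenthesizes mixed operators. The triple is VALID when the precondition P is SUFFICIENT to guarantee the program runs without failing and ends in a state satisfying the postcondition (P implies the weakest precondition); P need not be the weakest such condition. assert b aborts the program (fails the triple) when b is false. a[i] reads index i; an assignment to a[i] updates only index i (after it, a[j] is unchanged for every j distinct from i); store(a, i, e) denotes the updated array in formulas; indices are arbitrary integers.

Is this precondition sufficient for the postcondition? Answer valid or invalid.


Working backward. After the program, the postcondition 3*acc + e - 4 > 5 must hold; in canonical form it is 3*acc + e > 9.
Before assert 3*e - 2*e - 4 ≠ -6 ∧ 3*acc - 2 ≥ 6: e ≠ -2 ∧ 3*acc ≥ 8 ∧ 3*acc + e > 9
Before mem[acc + 2] := 3*e + 9: e ≠ -2 ∧ 3*acc ≥ 8 ∧ 3*acc + e > 9
The weakest precondition is e ≠ -2 ∧ 3*acc ≥ 8 ∧ 3*acc + e > 9.
Check whether e ≠ -2 ∧ 3*acc ≥ 10 ∧ 3*acc + e > 9 implies it.
Every state satisfying the precondition satisfies the weakest precondition: the implication holds.
Answer: valid


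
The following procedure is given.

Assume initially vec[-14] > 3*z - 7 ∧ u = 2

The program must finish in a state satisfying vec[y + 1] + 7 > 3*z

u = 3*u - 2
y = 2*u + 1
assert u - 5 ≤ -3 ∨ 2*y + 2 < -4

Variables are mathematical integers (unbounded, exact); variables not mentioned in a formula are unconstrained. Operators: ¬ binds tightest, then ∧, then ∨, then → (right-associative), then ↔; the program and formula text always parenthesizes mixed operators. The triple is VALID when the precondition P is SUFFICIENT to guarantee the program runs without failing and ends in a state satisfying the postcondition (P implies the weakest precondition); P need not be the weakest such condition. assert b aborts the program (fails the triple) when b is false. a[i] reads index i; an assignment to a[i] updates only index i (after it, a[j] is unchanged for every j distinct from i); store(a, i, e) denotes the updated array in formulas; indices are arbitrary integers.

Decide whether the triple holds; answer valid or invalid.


Working backward. After the program, the postcondition vec[y + 1] + 7 > 3*z must hold; in canonical form it is vec[y + 1] > 3*z - 7.
Before assert u - 5 ≤ -3 ∨ 2*y + 2 < -4: (u ≤ 2 ∨ 2*y < -6) ∧ vec[y + 1] > 3*z - 7
Before y := 2*u + 1: (u ≤ 2 ∨ 4*u < -8) ∧ vec[2*u + 2] > 3*z - 7
Before u := 3*u - 2: (3*u ≤ 4 ∨ 12*u < 0) ∧ vec[6*u - 2] > 3*z - 7
The weakest precondition is (3*u ≤ 4 ∨ 12*u < 0) ∧ vec[6*u - 2] > 3*z - 7.
Check whether vec[-14] > 3*z - 7 ∧ u = 2 implies it.
Countermodel: at the initial state u = 2, vec = {[-14] = -6, [10] = -6, elsewhere -6}, z = 0, the precondition holds but the weakest precondition fails.
Answer: invalid


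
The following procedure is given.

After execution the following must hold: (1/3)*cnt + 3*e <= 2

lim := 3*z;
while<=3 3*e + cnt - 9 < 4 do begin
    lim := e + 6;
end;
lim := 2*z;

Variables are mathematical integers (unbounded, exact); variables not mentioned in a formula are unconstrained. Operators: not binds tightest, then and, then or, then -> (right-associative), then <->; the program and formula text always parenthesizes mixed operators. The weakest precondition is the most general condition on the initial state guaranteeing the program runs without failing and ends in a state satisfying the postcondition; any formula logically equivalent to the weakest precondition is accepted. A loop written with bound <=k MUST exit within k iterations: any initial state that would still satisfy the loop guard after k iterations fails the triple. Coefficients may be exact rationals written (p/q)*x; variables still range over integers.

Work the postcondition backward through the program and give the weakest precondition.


Working backward. After the program, (1/3)*cnt + 3*e <= 2 must hold.
Before lim := 2*z: (1/3)*cnt + 3*e <= 2
Before the loop (bound <=3), unroll the exhaustion recursion (WP_0 = exit-now case; WP_j = one more guarded iteration, up to j = 3):
  WP_0: (not (cnt + 3*e < 13)) and (1/3)*cnt + 3*e <= 2
  WP_1: (cnt + 3*e < 13 -> ((not (cnt + 3*e < 13)) and (1/3)*cnt + 3*e <= 2)) and ((not (cnt + 3*e < 13)) -> (1/3)*cnt + 3*e <= 2)
  WP_2: (cnt + 3*e < 13 -> ((cnt + 3*e < 13 -> ((not (cnt + 3*e < 13)) and (1/3)*cnt + 3*e <= 2)) and ((not (cnt + 3*e < 13)) -> (1/3)*cnt + 3*e <= 2))) and ((not (cnt + 3*e < 13)) -> (1/3)*cnt + 3*e <= 2)
  WP_3: (cnt + 3*e < 13 -> ((cnt + 3*e < 13 -> ((cnt + 3*e < 13 -> ((not (cnt + 3*e < 13)) and (1/3)*cnt + 3*e <= 2)) and ((not (cnt + 3*e < 13)) -> (1/3)*cnt + 3*e <= 2))) and ((not (cnt + 3*e < 13)) -> (1/3)*cnt + 3*e <= 2))) and ((not (cnt + 3*e < 13)) -> (1/3)*cnt + 3*e <= 2)
So before the loop: (cnt + 3*e < 13 -> ((cnt + 3*e < 13 -> ((cnt + 3*e < 13 -> ((not (cnt + 3*e < 13)) and (1/3)*cnt + 3*e <= 2)) and ((not (cnt + 3*e < 13)) -> (1/3)*cnt + 3*e <= 2))) and ((not (cnt + 3*e < 13)) -> (1/3)*cnt + 3*e <= 2))) and ((not (cnt + 3*e < 13)) -> (1/3)*cnt + 3*e <= 2)
Before lim := 3*z: (cnt + 3*e < 13 -> ((cnt + 3*e < 13 -> ((cnt + 3*e < 13 -> ((not (cnt + 3*e < 13)) and (1/3)*cnt + 3*e <= 2)) and ((not (cnt + 3*e < 13)) -> (1/3)*cnt + 3*e <= 2))) and ((not (cnt + 3*e < 13)) -> (1/3)*cnt + 3*e <= 2))) and ((not (cnt + 3*e < 13)) -> (1/3)*cnt + 3*e <= 2)
Answer: WP = (cnt + 3*e < 13 -> ((cnt + 3*e < 13 -> ((cnt + 3*e < 13 -> ((not (cnt + 3*e < 13)) and (1/3)*cnt + 3*e <= 2)) and ((not (cnt + 3*e < 13)) -> (1/3)*cnt + 3*e <= 2))) and ((not (cnt + 3*e < 13)) -> (1/3)*cnt + 3*e <= 2))) and ((not (cnt + 3*e < 13)) -> (1/3)*cnt + 3*e <= 2)


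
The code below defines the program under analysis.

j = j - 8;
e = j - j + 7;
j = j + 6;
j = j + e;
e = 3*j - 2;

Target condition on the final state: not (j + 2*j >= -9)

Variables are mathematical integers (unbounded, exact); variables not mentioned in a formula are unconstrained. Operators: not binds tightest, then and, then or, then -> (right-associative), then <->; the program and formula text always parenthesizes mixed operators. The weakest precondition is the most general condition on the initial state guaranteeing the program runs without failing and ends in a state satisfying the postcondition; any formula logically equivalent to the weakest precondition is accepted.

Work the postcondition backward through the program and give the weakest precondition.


Working backward. After the program, the postcondition not (j + 2*j >= -9) must hold; in canonical form it is not (3*j >= -9).
Before e := 3*j - 2: not (3*j >= -9)
Before j := j + e: not (3*e + 3*j >= -9)
Before j := j + 6: not (3*e + 3*j >= -27)
Before e := j - j + 7: not (3*j >= -48)
Before j := j - 8: not (3*j >= -24)
Answer: WP = not (3*j >= -24)


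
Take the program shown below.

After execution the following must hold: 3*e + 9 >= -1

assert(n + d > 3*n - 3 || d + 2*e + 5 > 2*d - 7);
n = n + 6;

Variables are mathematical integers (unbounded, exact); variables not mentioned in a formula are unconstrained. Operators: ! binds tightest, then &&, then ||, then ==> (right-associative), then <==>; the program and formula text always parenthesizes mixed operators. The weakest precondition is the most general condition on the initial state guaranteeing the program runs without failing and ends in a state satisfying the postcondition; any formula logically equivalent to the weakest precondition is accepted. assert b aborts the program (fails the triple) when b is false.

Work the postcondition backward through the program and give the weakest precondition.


Working backward. After the program, the postcondition 3*e + 9 >= -1 must hold; in canonical form it is 3*e >= -10.
Before n := n + 6: 3*e >= -10
Before assert n + d > 3*n - 3 || d + 2*e + 5 > 2*d - 7: (d > 2*n - 3 || 2*e > d - 12) && 3*e >= -10
Answer: WP = (d > 2*n - 3 || 2*e > d - 12) && 3*e >= -10


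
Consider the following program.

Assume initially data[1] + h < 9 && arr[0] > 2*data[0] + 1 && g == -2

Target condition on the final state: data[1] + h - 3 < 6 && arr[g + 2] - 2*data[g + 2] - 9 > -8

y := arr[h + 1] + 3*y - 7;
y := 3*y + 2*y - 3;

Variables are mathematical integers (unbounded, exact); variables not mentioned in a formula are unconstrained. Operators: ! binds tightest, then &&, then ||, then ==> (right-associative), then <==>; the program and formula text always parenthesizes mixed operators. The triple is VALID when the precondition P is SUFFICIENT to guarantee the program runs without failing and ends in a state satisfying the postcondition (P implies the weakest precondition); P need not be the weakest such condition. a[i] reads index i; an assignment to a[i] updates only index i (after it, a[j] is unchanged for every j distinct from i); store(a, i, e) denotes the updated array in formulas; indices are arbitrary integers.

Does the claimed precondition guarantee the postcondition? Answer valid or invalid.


Working backward. After the program, the postcondition data[1] + h - 3 < 6 && arr[g + 2] - 2*data[g + 2] - 9 > -8 must hold; in canonical form it is data[1] + h < 9 && arr[g + 2] > 2*data[g + 2] + 1.
Before y := 3*y + 2*y - 3: data[1] + h < 9 && arr[g + 2] > 2*data[g + 2] + 1
Before y := arr[h + 1] + 3*y - 7: data[1] + h < 9 && arr[g + 2] > 2*data[g + 2] + 1
The weakest precondition is data[1] + h < 9 && arr[g + 2] > 2*data[g + 2] + 1.
Check whether data[1] + h < 9 && arr[0] > 2*data[0] + 1 && g == -2 implies it.
Every state satisfying the precondition satisfies the weakest precondition: the implication holds.
Answer: valid


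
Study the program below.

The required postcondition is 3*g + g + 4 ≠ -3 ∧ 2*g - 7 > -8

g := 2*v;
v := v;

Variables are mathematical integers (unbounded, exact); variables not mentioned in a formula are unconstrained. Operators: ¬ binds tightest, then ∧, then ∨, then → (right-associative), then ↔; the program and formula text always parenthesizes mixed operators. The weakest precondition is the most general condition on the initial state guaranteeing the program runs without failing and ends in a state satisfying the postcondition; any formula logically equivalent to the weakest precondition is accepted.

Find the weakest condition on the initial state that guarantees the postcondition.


Working backward. After the program, the postcondition 3*g + g + 4 ≠ -3 ∧ 2*g - 7 > -8 must hold; in canonical form it is 4*g ≠ -7 ∧ 2*g > -1.
Before v := v: 4*g ≠ -7 ∧ 2*g > -1
Before g := 2*v: 8*v ≠ -7 ∧ 4*v > -1
Answer: WP = 8*v ≠ -7 ∧ 4*v > -1


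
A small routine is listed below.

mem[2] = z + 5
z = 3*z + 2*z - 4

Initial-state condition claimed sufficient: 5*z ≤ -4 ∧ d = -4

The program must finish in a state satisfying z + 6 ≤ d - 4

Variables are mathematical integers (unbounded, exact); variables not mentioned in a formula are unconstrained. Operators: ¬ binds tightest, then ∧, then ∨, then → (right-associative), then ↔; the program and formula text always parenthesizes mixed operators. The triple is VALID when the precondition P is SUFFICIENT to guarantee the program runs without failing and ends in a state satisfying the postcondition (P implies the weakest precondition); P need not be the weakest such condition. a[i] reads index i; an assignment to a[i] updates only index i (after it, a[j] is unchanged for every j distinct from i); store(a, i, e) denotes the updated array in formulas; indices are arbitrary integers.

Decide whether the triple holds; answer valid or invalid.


Working backward. After the program, the postcondition z + 6 ≤ d - 4 must hold; in canonical form it is z ≤ d - 10.
Before z := 3*z + 2*z - 4: 5*z ≤ d - 6
Before mem[2] := z + 5: 5*z ≤ d - 6
The weakest precondition is 5*z ≤ d - 6.
Check whether 5*z ≤ -4 ∧ d = -4 implies it.
Countermodel: at the initial state d = -4, z = -1, the precondition holds but the weakest precondition fails.
Answer: invalid


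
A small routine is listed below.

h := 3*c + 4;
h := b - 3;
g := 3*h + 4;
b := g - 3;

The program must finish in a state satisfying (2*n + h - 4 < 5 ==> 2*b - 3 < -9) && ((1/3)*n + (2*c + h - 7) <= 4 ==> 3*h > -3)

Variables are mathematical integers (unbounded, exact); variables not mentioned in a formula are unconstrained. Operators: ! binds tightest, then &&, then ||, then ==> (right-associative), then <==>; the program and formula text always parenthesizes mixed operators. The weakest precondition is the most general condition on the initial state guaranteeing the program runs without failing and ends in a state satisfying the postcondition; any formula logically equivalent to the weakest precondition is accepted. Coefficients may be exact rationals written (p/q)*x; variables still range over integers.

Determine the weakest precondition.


Working backward. After the program, the postcondition (2*n + h - 4 < 5 ==> 2*b - 3 < -9) && ((1/3)*n + (2*c + h - 7) <= 4 ==> 3*h > -3) must hold; in canonical form it is (h + 2*n < 9 ==> 2*b < -6) && (2*c + h + (1/3)*n <= 11 ==> 3*h > -3).
Before b := g - 3: (h + 2*n < 9 ==> 2*g < 0) && (2*c + h + (1/3)*n <= 11 ==> 3*h > -3)
Before g := 3*h + 4: (h + 2*n < 9 ==> 6*h < -8) && (2*c + h + (1/3)*n <= 11 ==> 3*h > -3)
Before h := b - 3: (b + 2*n < 12 ==> 6*b < 10) && (b + 2*c + (1/3)*n <= 14 ==> 3*b > 6)
Before h := 3*c + 4: (b + 2*n < 12 ==> 6*b < 10) && (b + 2*c + (1/3)*n <= 14 ==> 3*b > 6)
Answer: WP = (b + 2*n < 12 ==> 6*b < 10) && (b + 2*c + (1/3)*n <= 14 ==> 3*b > 6)


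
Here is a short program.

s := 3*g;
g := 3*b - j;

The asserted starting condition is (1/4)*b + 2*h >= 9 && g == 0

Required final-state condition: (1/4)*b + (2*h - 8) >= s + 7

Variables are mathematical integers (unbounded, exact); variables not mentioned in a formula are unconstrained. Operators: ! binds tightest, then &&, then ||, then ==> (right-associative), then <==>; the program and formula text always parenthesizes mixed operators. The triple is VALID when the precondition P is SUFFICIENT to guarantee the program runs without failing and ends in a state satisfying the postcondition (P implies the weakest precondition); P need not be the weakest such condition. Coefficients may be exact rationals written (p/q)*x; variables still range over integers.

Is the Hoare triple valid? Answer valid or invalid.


Working backward. After the program, the postcondition (1/4)*b + (2*h - 8) >= s + 7 must hold; in canonical form it is (1/4)*b + 2*h >= s + 15.
Before g := 3*b - j: (1/4)*b + 2*h >= s + 15
Before s := 3*g: (1/4)*b + 2*h >= 3*g + 15
The weakest precondition is (1/4)*b + 2*h >= 3*g + 15.
Check whether (1/4)*b + 2*h >= 9 && g == 0 implies it.
Countermodel: at the initial state b = 36, g = 0, h = 0, the precondition holds but the weakest precondition fails.
Answer: invalid


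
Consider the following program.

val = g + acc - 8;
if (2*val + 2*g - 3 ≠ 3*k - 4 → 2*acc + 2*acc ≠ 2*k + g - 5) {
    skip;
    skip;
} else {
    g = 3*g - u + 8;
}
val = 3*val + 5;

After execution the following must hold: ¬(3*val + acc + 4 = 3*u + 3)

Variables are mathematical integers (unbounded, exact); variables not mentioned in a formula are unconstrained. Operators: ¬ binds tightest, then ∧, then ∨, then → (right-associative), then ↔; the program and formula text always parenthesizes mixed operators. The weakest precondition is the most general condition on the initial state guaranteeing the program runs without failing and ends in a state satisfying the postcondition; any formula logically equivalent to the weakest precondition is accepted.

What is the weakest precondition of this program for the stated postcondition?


Working backward. After the program, the postcondition ¬(3*val + acc + 4 = 3*u + 3) must hold; in canonical form it is ¬(acc + 3*val = 3*u - 1).
Before val := 3*val + 5: ¬(acc + 9*val = 3*u - 16)
Then branch requires ¬(acc + 9*val = 3*u - 16); else branch requires ¬(acc + 9*val = 3*u - 16).
Before the if: ((2*g + 2*val ≠ 3*k - 1 → 4*acc ≠ g + 2*k - 5) → (¬(acc + 9*val = 3*u - 16))) ∧ ((¬(2*g + 2*val ≠ 3*k - 1 → 4*acc ≠ g + 2*k - 5)) → (¬(acc + 9*val = 3*u - 16)))
Before val := g + acc - 8: ((2*acc + 4*g ≠ 3*k + 15 → 4*acc ≠ g + 2*k - 5) → (¬(10*acc + 9*g = 3*u + 56))) ∧ ((¬(2*acc + 4*g ≠ 3*k + 15 → 4*acc ≠ g + 2*k - 5)) → (¬(10*acc + 9*g = 3*u + 56)))
Answer: WP = ((2*acc + 4*g ≠ 3*k + 15 → 4*acc ≠ g + 2*k - 5) → (¬(10*acc + 9*g = 3*u + 56))) ∧ ((¬(2*acc + 4*g ≠ 3*k + 15 → 4*acc ≠ g + 2*k - 5)) → (¬(10*acc + 9*g = 3*u + 56)))


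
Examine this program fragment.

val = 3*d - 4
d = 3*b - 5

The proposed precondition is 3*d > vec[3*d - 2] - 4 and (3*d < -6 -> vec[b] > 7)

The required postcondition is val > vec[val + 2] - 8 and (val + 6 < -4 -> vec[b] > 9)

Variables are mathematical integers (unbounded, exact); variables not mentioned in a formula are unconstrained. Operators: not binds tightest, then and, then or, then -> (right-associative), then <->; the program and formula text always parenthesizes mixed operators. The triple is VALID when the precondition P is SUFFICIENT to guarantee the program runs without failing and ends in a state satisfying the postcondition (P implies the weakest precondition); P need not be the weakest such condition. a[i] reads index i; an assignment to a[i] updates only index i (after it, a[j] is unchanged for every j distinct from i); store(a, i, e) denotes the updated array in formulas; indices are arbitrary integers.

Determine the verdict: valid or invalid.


Working backward. After the program, the postcondition val > vec[val + 2] - 8 and (val + 6 < -4 -> vec[b] > 9) must hold; in canonical form it is val > vec[val + 2] - 8 and (val < -10 -> vec[b] > 9).
Before d := 3*b - 5: val > vec[val + 2] - 8 and (val < -10 -> vec[b] > 9)
Before val := 3*d - 4: 3*d > vec[3*d - 2] - 4 and (3*d < -6 -> vec[b] > 9)
The weakest precondition is 3*d > vec[3*d - 2] - 4 and (3*d < -6 -> vec[b] > 9).
Check whether 3*d > vec[3*d - 2] - 4 and (3*d < -6 -> vec[b] > 7) implies it.
Countermodel: at the initial state b = 6, d = -3, vec = {[-11] = -6, [6] = 8, elsewhere -6}, the precondition holds but the weakest precondition fails.
Answer: invalid


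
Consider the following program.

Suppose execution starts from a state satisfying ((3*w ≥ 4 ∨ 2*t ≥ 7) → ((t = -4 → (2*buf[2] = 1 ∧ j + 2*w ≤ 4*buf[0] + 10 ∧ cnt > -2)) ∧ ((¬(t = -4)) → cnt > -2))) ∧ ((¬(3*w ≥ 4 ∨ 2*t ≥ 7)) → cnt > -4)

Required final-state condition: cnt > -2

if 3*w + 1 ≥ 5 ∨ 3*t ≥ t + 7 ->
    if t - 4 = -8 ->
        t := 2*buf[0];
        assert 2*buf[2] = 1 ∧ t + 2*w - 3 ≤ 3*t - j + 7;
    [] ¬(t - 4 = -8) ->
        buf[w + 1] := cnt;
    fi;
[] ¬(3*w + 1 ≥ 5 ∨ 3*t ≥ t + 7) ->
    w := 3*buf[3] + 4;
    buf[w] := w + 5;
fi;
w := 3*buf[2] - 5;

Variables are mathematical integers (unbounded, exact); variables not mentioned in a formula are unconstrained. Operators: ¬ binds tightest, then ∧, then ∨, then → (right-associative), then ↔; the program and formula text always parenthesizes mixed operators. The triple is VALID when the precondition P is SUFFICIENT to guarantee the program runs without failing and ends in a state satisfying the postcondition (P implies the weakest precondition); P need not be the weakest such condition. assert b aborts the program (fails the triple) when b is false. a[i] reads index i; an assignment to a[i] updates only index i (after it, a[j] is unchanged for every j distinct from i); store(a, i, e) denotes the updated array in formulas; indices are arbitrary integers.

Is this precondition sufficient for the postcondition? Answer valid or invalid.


Working backward. After the program, cnt > -2 must hold.
Before w := 3*buf[2] - 5: cnt > -2
Then branch requires (t = -4 → (2*buf[2] = 1 ∧ j + 2*w ≤ 4*buf[0] + 10 ∧ cnt > -2)) ∧ ((¬(t = -4)) → cnt > -2); else branch requires cnt > -2.
Before the if: ((3*w ≥ 4 ∨ 2*t ≥ 7) → ((t = -4 → (2*buf[2] = 1 ∧ j + 2*w ≤ 4*buf[0] + 10 ∧ cnt > -2)) ∧ ((¬(t = -4)) → cnt > -2))) ∧ ((¬(3*w ≥ 4 ∨ 2*t ≥ 7)) → cnt > -2)
The weakest precondition is ((3*w ≥ 4 ∨ 2*t ≥ 7) → ((t = -4 → (2*buf[2] = 1 ∧ j + 2*w ≤ 4*buf[0] + 10 ∧ cnt > -2)) ∧ ((¬(t = -4)) → cnt > -2))) ∧ ((¬(3*w ≥ 4 ∨ 2*t ≥ 7)) → cnt > -2).
Check whether ((3*w ≥ 4 ∨ 2*t ≥ 7) → ((t = -4 → (2*buf[2] = 1 ∧ j + 2*w ≤ 4*buf[0] + 10 ∧ cnt > -2)) ∧ ((¬(t = -4)) → cnt > -2))) ∧ ((¬(3*w ≥ 4 ∨ 2*t ≥ 7)) → cnt > -4) implies it.
Countermodel: at the initial state buf = {[0] = 0, [2] = 0, elsewhere 0}, cnt = -3, j = 0, t = 3, w = 1, the precondition holds but the weakest precondition fails.
Answer: invalid
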